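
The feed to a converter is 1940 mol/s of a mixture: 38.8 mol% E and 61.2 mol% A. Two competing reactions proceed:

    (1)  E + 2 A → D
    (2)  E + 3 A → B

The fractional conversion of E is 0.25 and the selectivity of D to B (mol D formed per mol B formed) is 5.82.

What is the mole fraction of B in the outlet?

Conversion of E: E consumed = 0.25 × 752.7 = 188.2 mol/s = 1ξ₁ + 1ξ₂.
Selectivity: 1ξ₁ / (1ξ₂) = 5.82 → ξ₁ = 5.82 ξ₂.
Substitute: (1·5.82 + 1) ξ₂ = 188.2 → ξ₂ = 27.59 mol/s, ξ₁ = 160.6 mol/s.
Outlet amounts (n = n₀ + Σ ν·ξ):
  E: 752.7 − 1(160.6) − 1(27.59) = 564.5
  A: 1187 − 2(160.6) − 3(27.59) = 783.3
  D: 0 + 1(160.6) = 160.6
  B: 0 + 1(27.59) = 27.59
Total out = 1536 mol/s; y_B = 27.59 / 1536 = 0.01796.

0.018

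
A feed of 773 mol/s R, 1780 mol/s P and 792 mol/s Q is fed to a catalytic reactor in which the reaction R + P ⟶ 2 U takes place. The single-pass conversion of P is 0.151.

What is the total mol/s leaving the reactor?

3340 mol/s

P reacted = 0.151 × 1780 = 268.8 mol/s; ν_P = −1, so ξ = 268.8/1 = 268.8 mol/s.
Outlet amounts (n = n₀ + ν ξ):
  R: 773 − 1(268.8) = 504.2
  P: 1780 − 1(268.8) = 1511
  U: 0 + 2(268.8) = 537.6
  Q: 792 (inert)
Total out = 504.2 + 1511 + 537.6 + 792 = 3345 mol/s.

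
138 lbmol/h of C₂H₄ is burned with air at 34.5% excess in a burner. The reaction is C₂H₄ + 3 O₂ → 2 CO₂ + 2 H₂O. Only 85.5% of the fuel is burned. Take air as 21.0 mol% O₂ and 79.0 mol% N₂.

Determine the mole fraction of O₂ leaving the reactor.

0.0727

Stoichiometric O₂ = 3 × 138 = 414 lbmol/h; O₂ fed = 414 × 1.345 = 556.8 lbmol/h.
N₂ fed = 556.8 × 79/21 = 2095 lbmol/h.
Fuel reacted = 0.855 × 138 → ξ = 118 lbmol/h.
Outlet (n = n₀ + ν ξ):
  C₂H₄: 138 − 1(118) = 20.01
  O₂: 556.8 − 3(118) = 202.9
  N₂: 2095 (inert)
  CO₂: 0 + 2(118) = 236
  H₂O: 0 + 2(118) = 236
Total out = 2790 lbmol/h; y_O₂ = 202.9 / 2790 = 0.07272.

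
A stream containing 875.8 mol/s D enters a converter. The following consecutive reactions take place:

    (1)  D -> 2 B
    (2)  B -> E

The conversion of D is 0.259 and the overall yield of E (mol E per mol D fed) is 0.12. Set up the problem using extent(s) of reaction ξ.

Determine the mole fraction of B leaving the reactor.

0.316

Conversion of D: D consumed = 1ξ₁ = 0.259 × 875.8 → ξ₁ = 226.8 mol/s.
Yield of E: 1ξ₂ / 875.8 = 0.12 → ξ₂ = 105.1 mol/s.
Outlet amounts (n = n₀ + Σ ν·ξ):
  D: 875.8 − 1(226.8) = 649
  B: 0 + 2(226.8) − 1(105.1) = 348.6
  E: 0 + 1(105.1) = 105.1
Total out = 1103 mol/s; y_B = 348.6 / 1103 = 0.3161.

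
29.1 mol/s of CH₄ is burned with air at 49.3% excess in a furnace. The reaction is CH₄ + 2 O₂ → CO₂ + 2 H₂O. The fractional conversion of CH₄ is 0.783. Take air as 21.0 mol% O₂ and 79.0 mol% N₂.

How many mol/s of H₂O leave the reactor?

45.6 mol/s

Stoichiometric O₂ = 2 × 29.1 = 58.2 mol/s; O₂ fed = 58.2 × 1.493 = 86.89 mol/s.
N₂ fed = 86.89 × 79/21 = 326.9 mol/s.
Fuel reacted = 0.783 × 29.1 → ξ = 22.79 mol/s.
Outlet (n = n₀ + ν ξ):
  CH₄: 29.1 − 1(22.79) = 6.315
  O₂: 86.89 − 2(22.79) = 41.32
  N₂: 326.9 (inert)
  CO₂: 0 + 1(22.79) = 22.79
  H₂O: 0 + 2(22.79) = 45.57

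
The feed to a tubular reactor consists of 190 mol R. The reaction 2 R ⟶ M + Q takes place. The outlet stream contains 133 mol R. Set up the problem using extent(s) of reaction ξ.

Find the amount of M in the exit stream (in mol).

28.5 mol

For R: n = n₀ − 2ξ → 133 = 190 − 2ξ, giving ξ = 28.5 mol.
Outlet amounts (n = n₀ + ν ξ):
  R: 190 − 2(28.5) = 133
  M: 0 + 1(28.5) = 28.5
  Q: 0 + 1(28.5) = 28.5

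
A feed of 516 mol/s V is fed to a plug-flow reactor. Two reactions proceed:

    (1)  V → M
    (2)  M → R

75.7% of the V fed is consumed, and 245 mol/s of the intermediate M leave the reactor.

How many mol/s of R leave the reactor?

146 mol/s

Conversion of V: V consumed = 1ξ₁ = 0.757 × 516 → ξ₁ = 390.6 mol/s.
M balance: n_M = 0 + 1ξ₁ − 1ξ₂ = 245 → ξ₂ = (1·390.6 − 245)/1 = 145.6 mol/s.
Outlet amounts (n = n₀ + Σ ν·ξ):
  V: 516 − 1(390.6) = 125.4
  M: 0 + 1(390.6) − 1(145.6) = 245
  R: 0 + 1(145.6) = 145.6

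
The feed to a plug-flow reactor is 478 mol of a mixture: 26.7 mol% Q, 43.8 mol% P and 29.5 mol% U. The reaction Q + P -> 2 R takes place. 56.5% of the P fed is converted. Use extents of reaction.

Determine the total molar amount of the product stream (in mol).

P reacted = 0.565 × 209.4 = 118.3 mol; ν_P = −1, so ξ = 118.3/1 = 118.3 mol.
Outlet amounts (n = n₀ + ν ξ):
  Q: 127.6 − 1(118.3) = 9.335
  P: 209.4 − 1(118.3) = 91.07
  R: 0 + 2(118.3) = 236.6
  U: 141 (inert)
Total out = 9.335 + 91.07 + 236.6 + 141 = 478 mol.

478 mol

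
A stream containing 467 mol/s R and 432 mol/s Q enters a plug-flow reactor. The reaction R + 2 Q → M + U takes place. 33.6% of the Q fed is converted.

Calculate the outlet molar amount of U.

72.6 mol/s

Q reacted = 0.336 × 432 = 145.2 mol/s; ν_Q = −2, so ξ = 145.2/2 = 72.58 mol/s.
Outlet amounts (n = n₀ + ν ξ):
  R: 467 − 1(72.58) = 394.4
  Q: 432 − 2(72.58) = 286.8
  M: 0 + 1(72.58) = 72.58
  U: 0 + 1(72.58) = 72.58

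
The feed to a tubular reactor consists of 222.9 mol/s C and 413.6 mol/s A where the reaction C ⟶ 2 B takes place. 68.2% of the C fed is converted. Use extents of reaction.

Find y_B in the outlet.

0.386

C reacted = 0.682 × 222.9 = 152 mol/s; ν_C = −1, so ξ = 152/1 = 152 mol/s.
Outlet amounts (n = n₀ + ν ξ):
  C: 222.9 − 1(152) = 70.88
  B: 0 + 2(152) = 304
  A: 413.6 (inert)
Total out = 788.5 mol/s; y_B = 304 / 788.5 = 0.3856.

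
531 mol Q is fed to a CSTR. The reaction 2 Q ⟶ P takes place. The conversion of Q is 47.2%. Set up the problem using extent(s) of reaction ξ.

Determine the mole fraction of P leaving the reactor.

0.309

Q reacted = 0.472 × 531 = 250.6 mol; ν_Q = −2, so ξ = 250.6/2 = 125.3 mol.
Outlet amounts (n = n₀ + ν ξ):
  Q: 531 − 2(125.3) = 280.4
  P: 0 + 1(125.3) = 125.3
Total out = 405.7 mol; y_P = 125.3 / 405.7 = 0.3089.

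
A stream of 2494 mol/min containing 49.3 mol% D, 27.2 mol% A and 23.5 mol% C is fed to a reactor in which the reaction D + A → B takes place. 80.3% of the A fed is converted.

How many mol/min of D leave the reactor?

685 mol/min

A reacted = 0.803 × 678.4 = 544.7 mol/min; ν_A = −1, so ξ = 544.7/1 = 544.7 mol/min.
Outlet amounts (n = n₀ + ν ξ):
  D: 1230 − 1(544.7) = 684.8
  A: 678.4 − 1(544.7) = 133.6
  B: 0 + 1(544.7) = 544.7
  C: 586.1 (inert)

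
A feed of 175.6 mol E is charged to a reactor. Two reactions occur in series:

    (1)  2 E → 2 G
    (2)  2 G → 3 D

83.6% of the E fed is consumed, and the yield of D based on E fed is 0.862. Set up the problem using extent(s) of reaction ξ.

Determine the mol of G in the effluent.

Conversion of E: E consumed = 2ξ₁ = 0.836 × 175.6 → ξ₁ = 73.4 mol.
Yield of D: 3ξ₂ / 175.6 = 0.862 → ξ₂ = 50.46 mol.
Outlet amounts (n = n₀ + Σ ν·ξ):
  E: 175.6 − 2(73.4) = 28.8
  G: 0 + 2(73.4) − 2(50.46) = 45.89
  D: 0 + 3(50.46) = 151.4

45.9 mol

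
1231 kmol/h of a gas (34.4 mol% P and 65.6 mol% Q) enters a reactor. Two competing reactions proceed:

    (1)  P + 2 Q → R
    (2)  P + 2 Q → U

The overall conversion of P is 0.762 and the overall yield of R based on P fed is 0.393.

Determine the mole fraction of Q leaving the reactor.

0.277

Yield of R: 1ξ₁ / 423.5 = 0.393 → ξ₁ = 166.4 kmol/h.
Conversion of P: 1ξ₁ + 1ξ₂ = 0.762 × 423.5 = 322.7 → ξ₂ = 156.3 kmol/h.
Outlet amounts (n = n₀ + Σ ν·ξ):
  P: 423.5 − 1(166.4) − 1(156.3) = 100.8
  Q: 807.5 − 2(166.4) − 2(156.3) = 162.2
  R: 0 + 1(166.4) = 166.4
  U: 0 + 1(156.3) = 156.3
Total out = 585.6 kmol/h; y_Q = 162.2 / 585.6 = 0.2769.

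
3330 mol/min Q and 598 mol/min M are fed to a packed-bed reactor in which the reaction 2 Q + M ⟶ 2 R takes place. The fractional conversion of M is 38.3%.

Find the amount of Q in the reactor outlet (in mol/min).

M reacted = 0.383 × 598 = 229 mol/min; ν_M = −1, so ξ = 229/1 = 229 mol/min.
Outlet amounts (n = n₀ + ν ξ):
  Q: 3330 − 2(229) = 2872
  M: 598 − 1(229) = 369
  R: 0 + 2(229) = 458.1

2870 mol/min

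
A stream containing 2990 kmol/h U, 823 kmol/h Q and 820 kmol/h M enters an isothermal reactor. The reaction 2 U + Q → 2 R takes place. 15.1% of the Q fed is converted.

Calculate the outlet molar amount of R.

Q reacted = 0.151 × 823 = 124.3 kmol/h; ν_Q = −1, so ξ = 124.3/1 = 124.3 kmol/h.
Outlet amounts (n = n₀ + ν ξ):
  U: 2990 − 2(124.3) = 2741
  Q: 823 − 1(124.3) = 698.7
  R: 0 + 2(124.3) = 248.5
  M: 820 (inert)

249 kmol/h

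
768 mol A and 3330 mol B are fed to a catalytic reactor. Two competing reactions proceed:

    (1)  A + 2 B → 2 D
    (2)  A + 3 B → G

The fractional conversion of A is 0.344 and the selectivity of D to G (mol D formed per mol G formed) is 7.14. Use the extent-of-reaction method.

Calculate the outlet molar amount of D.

Conversion of A: A consumed = 0.344 × 768 = 264.2 mol = 1ξ₁ + 1ξ₂.
Selectivity: 2ξ₁ / (1ξ₂) = 7.14 → ξ₁ = 3.57 ξ₂.
Substitute: (1·3.57 + 1) ξ₂ = 264.2 → ξ₂ = 57.81 mol, ξ₁ = 206.4 mol.
Outlet amounts (n = n₀ + Σ ν·ξ):
  A: 768 − 1(206.4) − 1(57.81) = 503.8
  B: 3330 − 2(206.4) − 3(57.81) = 2744
  D: 0 + 2(206.4) = 412.8
  G: 0 + 1(57.81) = 57.81

413 mol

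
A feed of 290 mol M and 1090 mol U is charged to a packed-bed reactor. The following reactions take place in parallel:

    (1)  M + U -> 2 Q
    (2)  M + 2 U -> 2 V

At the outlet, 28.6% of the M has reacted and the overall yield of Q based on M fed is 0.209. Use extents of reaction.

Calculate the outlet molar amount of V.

105 mol

Yield of Q: 2ξ₁ / 290 = 0.209 → ξ₁ = 30.3 mol.
Conversion of M: 1ξ₁ + 1ξ₂ = 0.286 × 290 = 82.94 → ξ₂ = 52.63 mol.
Outlet amounts (n = n₀ + Σ ν·ξ):
  M: 290 − 1(30.3) − 1(52.63) = 207.1
  U: 1090 − 1(30.3) − 2(52.63) = 954.4
  Q: 0 + 2(30.3) = 60.61
  V: 0 + 2(52.63) = 105.3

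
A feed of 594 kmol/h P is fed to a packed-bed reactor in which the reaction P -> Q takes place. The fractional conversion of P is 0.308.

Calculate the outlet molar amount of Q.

P reacted = 0.308 × 594 = 183 kmol/h; ν_P = −1, so ξ = 183/1 = 183 kmol/h.
Outlet amounts (n = n₀ + ν ξ):
  P: 594 − 1(183) = 411
  Q: 0 + 1(183) = 183

183 kmol/h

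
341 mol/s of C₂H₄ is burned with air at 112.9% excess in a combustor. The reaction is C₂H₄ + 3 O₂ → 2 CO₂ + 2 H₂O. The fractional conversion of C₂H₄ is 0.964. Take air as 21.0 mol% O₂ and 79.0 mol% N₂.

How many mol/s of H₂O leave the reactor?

657 mol/s

Stoichiometric O₂ = 3 × 341 = 1023 mol/s; O₂ fed = 1023 × 2.129 = 2178 mol/s.
N₂ fed = 2178 × 79/21 = 8193 mol/s.
Fuel reacted = 0.964 × 341 → ξ = 328.7 mol/s.
Outlet (n = n₀ + ν ξ):
  C₂H₄: 341 − 1(328.7) = 12.28
  O₂: 2178 − 3(328.7) = 1192
  N₂: 8193 (inert)
  CO₂: 0 + 2(328.7) = 657.4
  H₂O: 0 + 2(328.7) = 657.4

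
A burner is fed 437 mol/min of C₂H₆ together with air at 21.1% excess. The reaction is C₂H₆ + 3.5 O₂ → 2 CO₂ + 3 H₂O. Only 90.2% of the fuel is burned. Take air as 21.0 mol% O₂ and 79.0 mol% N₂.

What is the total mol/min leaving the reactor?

Stoichiometric O₂ = 3.5 × 437 = 1530 mol/min; O₂ fed = 1530 × 1.211 = 1852 mol/min.
N₂ fed = 1852 × 79/21 = 6968 mol/min.
Fuel reacted = 0.902 × 437 → ξ = 394.2 mol/min.
Outlet (n = n₀ + ν ξ):
  C₂H₆: 437 − 1(394.2) = 42.83
  O₂: 1852 − 3.5(394.2) = 472.6
  N₂: 6968 (inert)
  CO₂: 0 + 2(394.2) = 788.3
  H₂O: 0 + 3(394.2) = 1183
Total out = 42.83 + 472.6 + 6968 + 788.3 + 1183 = 9454 mol/min.

9450 mol/min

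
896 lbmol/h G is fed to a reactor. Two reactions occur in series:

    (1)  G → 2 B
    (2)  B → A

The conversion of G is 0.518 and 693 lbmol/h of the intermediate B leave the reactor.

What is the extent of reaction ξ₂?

Conversion of G: G consumed = 1ξ₁ = 0.518 × 896 → ξ₁ = 464.1 lbmol/h.
B balance: n_B = 0 + 2ξ₁ − 1ξ₂ = 693 → ξ₂ = (2·464.1 − 693)/1 = 235.3 lbmol/h.
Outlet amounts (n = n₀ + Σ ν·ξ):
  G: 896 − 1(464.1) = 431.9
  B: 0 + 2(464.1) − 1(235.3) = 693
  A: 0 + 1(235.3) = 235.3

ξ₂ = 235 lbmol/h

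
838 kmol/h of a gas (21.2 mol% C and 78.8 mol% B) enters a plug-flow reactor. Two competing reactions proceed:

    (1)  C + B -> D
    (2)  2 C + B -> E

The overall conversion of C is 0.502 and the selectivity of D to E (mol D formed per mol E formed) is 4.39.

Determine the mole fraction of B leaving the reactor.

0.781

Conversion of C: C consumed = 0.502 × 177.7 = 89.18 kmol/h = 1ξ₁ + 2ξ₂.
Selectivity: 1ξ₁ / (1ξ₂) = 4.39 → ξ₁ = 4.39 ξ₂.
Substitute: (1·4.39 + 2) ξ₂ = 89.18 → ξ₂ = 13.96 kmol/h, ξ₁ = 61.27 kmol/h.
Outlet amounts (n = n₀ + Σ ν·ξ):
  C: 177.7 − 1(61.27) − 2(13.96) = 88.47
  B: 660.3 − 1(61.27) − 1(13.96) = 585.1
  D: 0 + 1(61.27) = 61.27
  E: 0 + 1(13.96) = 13.96
Total out = 748.8 kmol/h; y_B = 585.1 / 748.8 = 0.7814.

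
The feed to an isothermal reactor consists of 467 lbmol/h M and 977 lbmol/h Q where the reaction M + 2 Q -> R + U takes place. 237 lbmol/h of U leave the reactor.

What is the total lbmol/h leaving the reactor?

For U: n = n₀ + 1ξ → 237 = 0 + 1ξ, giving ξ = 237 lbmol/h.
Outlet amounts (n = n₀ + ν ξ):
  M: 467 − 1(237) = 230
  Q: 977 − 2(237) = 503
  R: 0 + 1(237) = 237
  U: 0 + 1(237) = 237
Total out = 230 + 503 + 237 + 237 = 1207 lbmol/h.

1210 lbmol/h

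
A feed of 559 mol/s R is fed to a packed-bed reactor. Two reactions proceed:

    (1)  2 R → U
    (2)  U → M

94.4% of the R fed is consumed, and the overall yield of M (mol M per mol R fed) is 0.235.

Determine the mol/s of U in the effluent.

132 mol/s

Conversion of R: R consumed = 2ξ₁ = 0.944 × 559 → ξ₁ = 263.8 mol/s.
Yield of M: 1ξ₂ / 559 = 0.235 → ξ₂ = 131.4 mol/s.
Outlet amounts (n = n₀ + Σ ν·ξ):
  R: 559 − 2(263.8) = 31.3
  U: 0 + 1(263.8) − 1(131.4) = 132.5
  M: 0 + 1(131.4) = 131.4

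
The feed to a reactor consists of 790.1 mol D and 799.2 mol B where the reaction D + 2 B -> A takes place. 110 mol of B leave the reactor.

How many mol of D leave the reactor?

446 mol

For B: n = n₀ − 2ξ → 110 = 799.2 − 2ξ, giving ξ = 344.6 mol.
Outlet amounts (n = n₀ + ν ξ):
  D: 790.1 − 1(344.6) = 445.5
  B: 799.2 − 2(344.6) = 110
  A: 0 + 1(344.6) = 344.6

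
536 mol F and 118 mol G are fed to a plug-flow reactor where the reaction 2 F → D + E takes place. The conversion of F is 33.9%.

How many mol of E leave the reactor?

F reacted = 0.339 × 536 = 181.7 mol; ν_F = −2, so ξ = 181.7/2 = 90.85 mol.
Outlet amounts (n = n₀ + ν ξ):
  F: 536 − 2(90.85) = 354.3
  D: 0 + 1(90.85) = 90.85
  E: 0 + 1(90.85) = 90.85
  G: 118 (inert)

90.9 mol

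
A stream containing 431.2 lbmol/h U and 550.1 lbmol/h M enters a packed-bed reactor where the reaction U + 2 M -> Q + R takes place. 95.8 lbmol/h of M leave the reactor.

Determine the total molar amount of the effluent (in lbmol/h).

754 lbmol/h

For M: n = n₀ − 2ξ → 95.8 = 550.1 − 2ξ, giving ξ = 227.2 lbmol/h.
Outlet amounts (n = n₀ + ν ξ):
  U: 431.2 − 1(227.2) = 204
  M: 550.1 − 2(227.2) = 95.8
  Q: 0 + 1(227.2) = 227.2
  R: 0 + 1(227.2) = 227.2
Total out = 204 + 95.8 + 227.2 + 227.2 = 754.1 lbmol/h.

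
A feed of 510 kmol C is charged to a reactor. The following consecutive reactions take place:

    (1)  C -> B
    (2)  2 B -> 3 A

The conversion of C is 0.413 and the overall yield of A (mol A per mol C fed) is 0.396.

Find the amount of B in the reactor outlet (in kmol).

76 kmol

Conversion of C: C consumed = 1ξ₁ = 0.413 × 510 → ξ₁ = 210.6 kmol.
Yield of A: 3ξ₂ / 510 = 0.396 → ξ₂ = 67.32 kmol.
Outlet amounts (n = n₀ + Σ ν·ξ):
  C: 510 − 1(210.6) = 299.4
  B: 0 + 1(210.6) − 2(67.32) = 75.99
  A: 0 + 3(67.32) = 202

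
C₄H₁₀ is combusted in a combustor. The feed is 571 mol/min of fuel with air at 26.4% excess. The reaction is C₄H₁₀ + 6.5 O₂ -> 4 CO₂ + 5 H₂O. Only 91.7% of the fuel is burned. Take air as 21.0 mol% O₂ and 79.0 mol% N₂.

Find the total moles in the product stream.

23700 mol/min

Stoichiometric O₂ = 6.5 × 571 = 3712 mol/min; O₂ fed = 3712 × 1.264 = 4691 mol/min.
N₂ fed = 4691 × 79/21 = 17650 mol/min.
Fuel reacted = 0.917 × 571 → ξ = 523.6 mol/min.
Outlet (n = n₀ + ν ξ):
  C₄H₁₀: 571 − 1(523.6) = 47.39
  O₂: 4691 − 6.5(523.6) = 1288
  N₂: 17650 (inert)
  CO₂: 0 + 4(523.6) = 2094
  H₂O: 0 + 5(523.6) = 2618
Total out = 47.39 + 1288 + 17650 + 2094 + 2618 = 23700 mol/min.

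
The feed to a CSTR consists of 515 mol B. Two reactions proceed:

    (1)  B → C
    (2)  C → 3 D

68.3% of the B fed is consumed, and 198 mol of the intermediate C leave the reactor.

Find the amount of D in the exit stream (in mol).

461 mol

Conversion of B: B consumed = 1ξ₁ = 0.683 × 515 → ξ₁ = 351.7 mol.
C balance: n_C = 0 + 1ξ₁ − 1ξ₂ = 198 → ξ₂ = (1·351.7 − 198)/1 = 153.7 mol.
Outlet amounts (n = n₀ + Σ ν·ξ):
  B: 515 − 1(351.7) = 163.3
  C: 0 + 1(351.7) − 1(153.7) = 198
  D: 0 + 3(153.7) = 461.2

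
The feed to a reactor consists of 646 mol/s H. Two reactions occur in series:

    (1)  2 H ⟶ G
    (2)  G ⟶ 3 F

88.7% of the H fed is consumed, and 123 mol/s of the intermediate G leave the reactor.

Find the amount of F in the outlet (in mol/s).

Conversion of H: H consumed = 2ξ₁ = 0.887 × 646 → ξ₁ = 286.5 mol/s.
G balance: n_G = 0 + 1ξ₁ − 1ξ₂ = 123 → ξ₂ = (1·286.5 − 123)/1 = 163.5 mol/s.
Outlet amounts (n = n₀ + Σ ν·ξ):
  H: 646 − 2(286.5) = 73
  G: 0 + 1(286.5) − 1(163.5) = 123
  F: 0 + 3(163.5) = 490.5

491 mol/s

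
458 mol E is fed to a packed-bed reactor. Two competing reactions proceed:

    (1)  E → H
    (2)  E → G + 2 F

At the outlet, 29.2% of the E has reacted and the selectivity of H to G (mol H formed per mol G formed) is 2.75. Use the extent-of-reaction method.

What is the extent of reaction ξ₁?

ξ₁ = 98.1 mol

Conversion of E: E consumed = 0.292 × 458 = 133.7 mol = 1ξ₁ + 1ξ₂.
Selectivity: 1ξ₁ / (1ξ₂) = 2.75 → ξ₁ = 2.75 ξ₂.
Substitute: (1·2.75 + 1) ξ₂ = 133.7 → ξ₂ = 35.66 mol, ξ₁ = 98.07 mol.
Outlet amounts (n = n₀ + Σ ν·ξ):
  E: 458 − 1(98.07) − 1(35.66) = 324.3
  H: 0 + 1(98.07) = 98.07
  G: 0 + 1(35.66) = 35.66
  F: 0 + 2(35.66) = 71.33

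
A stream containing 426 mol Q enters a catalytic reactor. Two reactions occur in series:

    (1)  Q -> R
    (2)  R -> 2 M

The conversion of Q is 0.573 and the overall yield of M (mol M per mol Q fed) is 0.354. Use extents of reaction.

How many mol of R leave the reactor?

169 mol

Conversion of Q: Q consumed = 1ξ₁ = 0.573 × 426 → ξ₁ = 244.1 mol.
Yield of M: 2ξ₂ / 426 = 0.354 → ξ₂ = 75.4 mol.
Outlet amounts (n = n₀ + Σ ν·ξ):
  Q: 426 − 1(244.1) = 181.9
  R: 0 + 1(244.1) − 1(75.4) = 168.7
  M: 0 + 2(75.4) = 150.8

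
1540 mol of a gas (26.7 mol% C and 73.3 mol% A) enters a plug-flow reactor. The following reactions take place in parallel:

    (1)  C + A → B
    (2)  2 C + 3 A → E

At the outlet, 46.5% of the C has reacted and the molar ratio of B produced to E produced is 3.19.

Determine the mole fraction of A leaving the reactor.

Conversion of C: C consumed = 0.465 × 411.2 = 191.2 mol = 1ξ₁ + 2ξ₂.
Selectivity: 1ξ₁ / (1ξ₂) = 3.19 → ξ₁ = 3.19 ξ₂.
Substitute: (1·3.19 + 2) ξ₂ = 191.2 → ξ₂ = 36.84 mol, ξ₁ = 117.5 mol.
Outlet amounts (n = n₀ + Σ ν·ξ):
  C: 411.2 − 1(117.5) − 2(36.84) = 220
  A: 1129 − 1(117.5) − 3(36.84) = 900.8
  B: 0 + 1(117.5) = 117.5
  E: 0 + 1(36.84) = 36.84
Total out = 1275 mol; y_A = 900.8 / 1275 = 0.7064.

0.706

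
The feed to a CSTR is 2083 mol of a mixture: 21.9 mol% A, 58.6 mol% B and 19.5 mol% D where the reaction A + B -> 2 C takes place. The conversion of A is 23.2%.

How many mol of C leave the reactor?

212 mol

A reacted = 0.232 × 456.2 = 105.8 mol; ν_A = −1, so ξ = 105.8/1 = 105.8 mol.
Outlet amounts (n = n₀ + ν ξ):
  A: 456.2 − 1(105.8) = 350.3
  B: 1221 − 1(105.8) = 1115
  C: 0 + 2(105.8) = 211.7
  D: 406.2 (inert)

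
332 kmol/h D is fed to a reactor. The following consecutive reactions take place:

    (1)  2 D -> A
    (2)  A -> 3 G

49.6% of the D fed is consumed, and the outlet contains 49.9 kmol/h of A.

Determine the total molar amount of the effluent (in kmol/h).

315 kmol/h

Conversion of D: D consumed = 2ξ₁ = 0.496 × 332 → ξ₁ = 82.34 kmol/h.
A balance: n_A = 0 + 1ξ₁ − 1ξ₂ = 49.9 → ξ₂ = (1·82.34 − 49.9)/1 = 32.44 kmol/h.
Outlet amounts (n = n₀ + Σ ν·ξ):
  D: 332 − 2(82.34) = 167.3
  A: 0 + 1(82.34) − 1(32.44) = 49.9
  G: 0 + 3(32.44) = 97.31
Total out = 167.3 + 49.9 + 97.31 = 314.5 kmol/h.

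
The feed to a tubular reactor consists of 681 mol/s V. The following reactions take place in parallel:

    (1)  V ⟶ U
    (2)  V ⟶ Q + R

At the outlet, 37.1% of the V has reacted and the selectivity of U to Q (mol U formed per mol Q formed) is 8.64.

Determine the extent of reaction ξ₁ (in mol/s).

Conversion of V: V consumed = 0.371 × 681 = 252.7 mol/s = 1ξ₁ + 1ξ₂.
Selectivity: 1ξ₁ / (1ξ₂) = 8.64 → ξ₁ = 8.64 ξ₂.
Substitute: (1·8.64 + 1) ξ₂ = 252.7 → ξ₂ = 26.21 mol/s, ξ₁ = 226.4 mol/s.
Outlet amounts (n = n₀ + Σ ν·ξ):
  V: 681 − 1(226.4) − 1(26.21) = 428.3
  U: 0 + 1(226.4) = 226.4
  Q: 0 + 1(26.21) = 26.21
  R: 0 + 1(26.21) = 26.21

ξ₁ = 226 mol/s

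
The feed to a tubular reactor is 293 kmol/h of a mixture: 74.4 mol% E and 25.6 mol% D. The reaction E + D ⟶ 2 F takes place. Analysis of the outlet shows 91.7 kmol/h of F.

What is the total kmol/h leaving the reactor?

For F: n = n₀ + 2ξ → 91.7 = 0 + 2ξ, giving ξ = 45.85 kmol/h.
Outlet amounts (n = n₀ + ν ξ):
  E: 218 − 1(45.85) = 172.1
  D: 75.01 − 1(45.85) = 29.16
  F: 0 + 2(45.85) = 91.7
Total out = 172.1 + 29.16 + 91.7 = 293 kmol/h.

293 kmol/h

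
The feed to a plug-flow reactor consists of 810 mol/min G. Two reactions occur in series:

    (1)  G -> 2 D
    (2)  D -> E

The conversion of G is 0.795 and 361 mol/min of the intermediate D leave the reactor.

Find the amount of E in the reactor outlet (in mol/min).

927 mol/min

Conversion of G: G consumed = 1ξ₁ = 0.795 × 810 → ξ₁ = 644 mol/min.
D balance: n_D = 0 + 2ξ₁ − 1ξ₂ = 361 → ξ₂ = (2·644 − 361)/1 = 926.9 mol/min.
Outlet amounts (n = n₀ + Σ ν·ξ):
  G: 810 − 1(644) = 166
  D: 0 + 2(644) − 1(926.9) = 361
  E: 0 + 1(926.9) = 926.9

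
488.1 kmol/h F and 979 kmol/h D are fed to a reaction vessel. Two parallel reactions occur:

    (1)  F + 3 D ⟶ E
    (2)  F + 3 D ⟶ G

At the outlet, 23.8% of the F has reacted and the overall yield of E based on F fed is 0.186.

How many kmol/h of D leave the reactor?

Yield of E: 1ξ₁ / 488.1 = 0.186 → ξ₁ = 90.79 kmol/h.
Conversion of F: 1ξ₁ + 1ξ₂ = 0.238 × 488.1 = 116.2 → ξ₂ = 25.38 kmol/h.
Outlet amounts (n = n₀ + Σ ν·ξ):
  F: 488.1 − 1(90.79) − 1(25.38) = 371.9
  D: 979 − 3(90.79) − 3(25.38) = 630.5
  E: 0 + 1(90.79) = 90.79
  G: 0 + 1(25.38) = 25.38

630 kmol/h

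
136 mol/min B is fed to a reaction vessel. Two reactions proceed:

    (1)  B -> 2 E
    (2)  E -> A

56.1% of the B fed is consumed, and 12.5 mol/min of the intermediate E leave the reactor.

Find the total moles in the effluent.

212 mol/min

Conversion of B: B consumed = 1ξ₁ = 0.561 × 136 → ξ₁ = 76.3 mol/min.
E balance: n_E = 0 + 2ξ₁ − 1ξ₂ = 12.5 → ξ₂ = (2·76.3 − 12.5)/1 = 140.1 mol/min.
Outlet amounts (n = n₀ + Σ ν·ξ):
  B: 136 − 1(76.3) = 59.7
  E: 0 + 2(76.3) − 1(140.1) = 12.5
  A: 0 + 1(140.1) = 140.1
Total out = 59.7 + 12.5 + 140.1 = 212.3 mol/min.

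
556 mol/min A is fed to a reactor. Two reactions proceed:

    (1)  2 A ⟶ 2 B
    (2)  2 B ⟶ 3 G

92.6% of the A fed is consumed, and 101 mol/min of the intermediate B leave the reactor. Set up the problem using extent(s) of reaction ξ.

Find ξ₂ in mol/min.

ξ₂ = 207 mol/min

Conversion of A: A consumed = 2ξ₁ = 0.926 × 556 → ξ₁ = 257.4 mol/min.
B balance: n_B = 0 + 2ξ₁ − 2ξ₂ = 101 → ξ₂ = (2·257.4 − 101)/2 = 206.9 mol/min.
Outlet amounts (n = n₀ + Σ ν·ξ):
  A: 556 − 2(257.4) = 41.14
  B: 0 + 2(257.4) − 2(206.9) = 101
  G: 0 + 3(206.9) = 620.8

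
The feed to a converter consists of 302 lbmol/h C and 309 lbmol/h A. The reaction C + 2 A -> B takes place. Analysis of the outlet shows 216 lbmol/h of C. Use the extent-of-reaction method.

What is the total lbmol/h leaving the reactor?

439 lbmol/h

For C: n = n₀ − 1ξ → 216 = 302 − 1ξ, giving ξ = 86 lbmol/h.
Outlet amounts (n = n₀ + ν ξ):
  C: 302 − 1(86) = 216
  A: 309 − 2(86) = 137
  B: 0 + 1(86) = 86
Total out = 216 + 137 + 86 = 439 lbmol/h.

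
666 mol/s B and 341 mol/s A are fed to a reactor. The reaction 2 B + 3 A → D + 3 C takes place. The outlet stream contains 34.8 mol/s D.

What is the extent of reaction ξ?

ξ = 34.8 mol/s

For D: n = n₀ + 1ξ → 34.8 = 0 + 1ξ, giving ξ = 34.8 mol/s.
Outlet amounts (n = n₀ + ν ξ):
  B: 666 − 2(34.8) = 596.4
  A: 341 − 3(34.8) = 236.6
  D: 0 + 1(34.8) = 34.8
  C: 0 + 3(34.8) = 104.4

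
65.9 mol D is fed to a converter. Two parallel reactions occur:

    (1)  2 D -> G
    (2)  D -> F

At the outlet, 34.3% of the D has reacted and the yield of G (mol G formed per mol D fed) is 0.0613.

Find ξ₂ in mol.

ξ₂ = 14.5 mol

Yield of G: 1ξ₁ / 65.9 = 0.0613 → ξ₁ = 4.04 mol.
Conversion of D: 2ξ₁ + 1ξ₂ = 0.343 × 65.9 = 22.6 → ξ₂ = 14.52 mol.
Outlet amounts (n = n₀ + Σ ν·ξ):
  D: 65.9 − 2(4.04) − 1(14.52) = 43.3
  G: 0 + 1(4.04) = 4.04
  F: 0 + 1(14.52) = 14.52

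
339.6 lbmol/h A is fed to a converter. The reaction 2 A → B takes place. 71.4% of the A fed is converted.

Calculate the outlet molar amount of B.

A reacted = 0.714 × 339.6 = 242.5 lbmol/h; ν_A = −2, so ξ = 242.5/2 = 121.2 lbmol/h.
Outlet amounts (n = n₀ + ν ξ):
  A: 339.6 − 2(121.2) = 97.13
  B: 0 + 1(121.2) = 121.2

121 lbmol/h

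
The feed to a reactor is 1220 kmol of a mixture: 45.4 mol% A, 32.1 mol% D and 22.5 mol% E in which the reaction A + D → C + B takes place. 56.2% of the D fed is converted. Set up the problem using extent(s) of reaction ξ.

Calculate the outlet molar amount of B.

D reacted = 0.562 × 391.6 = 220.1 kmol; ν_D = −1, so ξ = 220.1/1 = 220.1 kmol.
Outlet amounts (n = n₀ + ν ξ):
  A: 553.9 − 1(220.1) = 333.8
  D: 391.6 − 1(220.1) = 171.5
  C: 0 + 1(220.1) = 220.1
  B: 0 + 1(220.1) = 220.1
  E: 274.5 (inert)

220 kmol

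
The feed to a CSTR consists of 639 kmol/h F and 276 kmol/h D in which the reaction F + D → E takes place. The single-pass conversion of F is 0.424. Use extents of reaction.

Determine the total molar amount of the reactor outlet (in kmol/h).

F reacted = 0.424 × 639 = 270.9 kmol/h; ν_F = −1, so ξ = 270.9/1 = 270.9 kmol/h.
Outlet amounts (n = n₀ + ν ξ):
  F: 639 − 1(270.9) = 368.1
  D: 276 − 1(270.9) = 5.064
  E: 0 + 1(270.9) = 270.9
Total out = 368.1 + 5.064 + 270.9 = 644.1 kmol/h.

644 kmol/h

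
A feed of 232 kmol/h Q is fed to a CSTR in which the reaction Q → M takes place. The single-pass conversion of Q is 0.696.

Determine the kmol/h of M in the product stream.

Q reacted = 0.696 × 232 = 161.5 kmol/h; ν_Q = −1, so ξ = 161.5/1 = 161.5 kmol/h.
Outlet amounts (n = n₀ + ν ξ):
  Q: 232 − 1(161.5) = 70.53
  M: 0 + 1(161.5) = 161.5

161 kmol/h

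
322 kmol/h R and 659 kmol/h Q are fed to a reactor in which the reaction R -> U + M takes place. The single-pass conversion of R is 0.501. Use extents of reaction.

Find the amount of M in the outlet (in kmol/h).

161 kmol/h

R reacted = 0.501 × 322 = 161.3 kmol/h; ν_R = −1, so ξ = 161.3/1 = 161.3 kmol/h.
Outlet amounts (n = n₀ + ν ξ):
  R: 322 − 1(161.3) = 160.7
  U: 0 + 1(161.3) = 161.3
  M: 0 + 1(161.3) = 161.3
  Q: 659 (inert)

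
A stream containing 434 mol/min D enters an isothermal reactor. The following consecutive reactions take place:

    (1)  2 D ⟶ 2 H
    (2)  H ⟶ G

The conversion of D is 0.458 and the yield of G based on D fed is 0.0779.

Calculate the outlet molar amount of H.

Conversion of D: D consumed = 2ξ₁ = 0.458 × 434 → ξ₁ = 99.39 mol/min.
Yield of G: 1ξ₂ / 434 = 0.0779 → ξ₂ = 33.81 mol/min.
Outlet amounts (n = n₀ + Σ ν·ξ):
  D: 434 − 2(99.39) = 235.2
  H: 0 + 2(99.39) − 1(33.81) = 165
  G: 0 + 1(33.81) = 33.81

165 mol/min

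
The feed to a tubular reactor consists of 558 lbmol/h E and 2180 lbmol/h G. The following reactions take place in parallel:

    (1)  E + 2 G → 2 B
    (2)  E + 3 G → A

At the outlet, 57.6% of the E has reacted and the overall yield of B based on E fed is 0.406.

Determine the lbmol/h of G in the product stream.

Yield of B: 2ξ₁ / 558 = 0.406 → ξ₁ = 113.3 lbmol/h.
Conversion of E: 1ξ₁ + 1ξ₂ = 0.576 × 558 = 321.4 → ξ₂ = 208.1 lbmol/h.
Outlet amounts (n = n₀ + Σ ν·ξ):
  E: 558 − 1(113.3) − 1(208.1) = 236.6
  G: 2180 − 2(113.3) − 3(208.1) = 1329
  B: 0 + 2(113.3) = 226.5
  A: 0 + 1(208.1) = 208.1

1330 lbmol/h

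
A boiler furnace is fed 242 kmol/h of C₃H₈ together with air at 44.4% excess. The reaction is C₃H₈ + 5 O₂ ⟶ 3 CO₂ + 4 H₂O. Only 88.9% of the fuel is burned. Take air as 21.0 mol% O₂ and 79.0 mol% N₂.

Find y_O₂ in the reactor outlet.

Stoichiometric O₂ = 5 × 242 = 1210 kmol/h; O₂ fed = 1210 × 1.444 = 1747 kmol/h.
N₂ fed = 1747 × 79/21 = 6573 kmol/h.
Fuel reacted = 0.889 × 242 → ξ = 215.1 kmol/h.
Outlet (n = n₀ + ν ξ):
  C₃H₈: 242 − 1(215.1) = 26.86
  O₂: 1747 − 5(215.1) = 671.5
  N₂: 6573 (inert)
  CO₂: 0 + 3(215.1) = 645.4
  H₂O: 0 + 4(215.1) = 860.6
Total out = 8777 kmol/h; y_O₂ = 671.5 / 8777 = 0.07651.

0.0765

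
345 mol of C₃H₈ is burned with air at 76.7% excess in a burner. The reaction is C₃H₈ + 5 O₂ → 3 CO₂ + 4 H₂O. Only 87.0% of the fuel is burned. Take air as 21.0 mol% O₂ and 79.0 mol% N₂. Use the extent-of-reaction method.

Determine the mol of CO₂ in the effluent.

Stoichiometric O₂ = 5 × 345 = 1725 mol; O₂ fed = 1725 × 1.767 = 3048 mol.
N₂ fed = 3048 × 79/21 = 11470 mol.
Fuel reacted = 0.87 × 345 → ξ = 300.1 mol.
Outlet (n = n₀ + ν ξ):
  C₃H₈: 345 − 1(300.1) = 44.85
  O₂: 3048 − 5(300.1) = 1547
  N₂: 11470 (inert)
  CO₂: 0 + 3(300.1) = 900.4
  H₂O: 0 + 4(300.1) = 1201

900 mol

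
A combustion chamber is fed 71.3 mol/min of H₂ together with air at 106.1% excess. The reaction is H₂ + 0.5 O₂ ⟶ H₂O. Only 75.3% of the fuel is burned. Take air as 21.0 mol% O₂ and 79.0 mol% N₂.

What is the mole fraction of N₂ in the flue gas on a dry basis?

0.811

Stoichiometric O₂ = 0.5 × 71.3 = 35.65 mol/min; O₂ fed = 35.65 × 2.061 = 73.47 mol/min.
N₂ fed = 73.47 × 79/21 = 276.4 mol/min.
Fuel reacted = 0.753 × 71.3 → ξ = 53.69 mol/min.
Outlet (n = n₀ + ν ξ):
  H₂: 71.3 − 1(53.69) = 17.61
  O₂: 73.47 − 0.5(53.69) = 46.63
  N₂: 276.4 (inert)
  H₂O: 0 + 1(53.69) = 53.69
Dry total = 340.6 mol/min; y_N₂ (dry) = 276.4 / 340.6 = 0.8114.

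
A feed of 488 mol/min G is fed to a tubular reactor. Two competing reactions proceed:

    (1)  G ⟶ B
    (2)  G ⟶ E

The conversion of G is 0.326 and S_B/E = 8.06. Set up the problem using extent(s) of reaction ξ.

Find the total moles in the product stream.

488 mol/min

Conversion of G: G consumed = 0.326 × 488 = 159.1 mol/min = 1ξ₁ + 1ξ₂.
Selectivity: 1ξ₁ / (1ξ₂) = 8.06 → ξ₁ = 8.06 ξ₂.
Substitute: (1·8.06 + 1) ξ₂ = 159.1 → ξ₂ = 17.56 mol/min, ξ₁ = 141.5 mol/min.
Outlet amounts (n = n₀ + Σ ν·ξ):
  G: 488 − 1(141.5) − 1(17.56) = 328.9
  B: 0 + 1(141.5) = 141.5
  E: 0 + 1(17.56) = 17.56
Total out = 328.9 + 141.5 + 17.56 = 488 mol/min.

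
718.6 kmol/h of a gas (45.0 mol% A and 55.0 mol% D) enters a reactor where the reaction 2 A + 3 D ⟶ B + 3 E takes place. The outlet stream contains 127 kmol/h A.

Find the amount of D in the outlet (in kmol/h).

For A: n = n₀ − 2ξ → 127 = 323.4 − 2ξ, giving ξ = 98.19 kmol/h.
Outlet amounts (n = n₀ + ν ξ):
  A: 323.4 − 2(98.19) = 127
  D: 395.2 − 3(98.19) = 100.7
  B: 0 + 1(98.19) = 98.19
  E: 0 + 3(98.19) = 294.6

101 kmol/h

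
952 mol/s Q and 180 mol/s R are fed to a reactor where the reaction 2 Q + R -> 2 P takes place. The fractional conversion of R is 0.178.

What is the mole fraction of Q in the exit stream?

0.807

R reacted = 0.178 × 180 = 32.04 mol/s; ν_R = −1, so ξ = 32.04/1 = 32.04 mol/s.
Outlet amounts (n = n₀ + ν ξ):
  Q: 952 − 2(32.04) = 887.9
  R: 180 − 1(32.04) = 148
  P: 0 + 2(32.04) = 64.08
Total out = 1100 mol/s; y_Q = 887.9 / 1100 = 0.8072.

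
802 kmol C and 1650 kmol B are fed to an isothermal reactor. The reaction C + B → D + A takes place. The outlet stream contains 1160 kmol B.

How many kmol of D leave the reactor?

For B: n = n₀ − 1ξ → 1160 = 1650 − 1ξ, giving ξ = 490 kmol.
Outlet amounts (n = n₀ + ν ξ):
  C: 802 − 1(490) = 312
  B: 1650 − 1(490) = 1160
  D: 0 + 1(490) = 490
  A: 0 + 1(490) = 490

490 kmol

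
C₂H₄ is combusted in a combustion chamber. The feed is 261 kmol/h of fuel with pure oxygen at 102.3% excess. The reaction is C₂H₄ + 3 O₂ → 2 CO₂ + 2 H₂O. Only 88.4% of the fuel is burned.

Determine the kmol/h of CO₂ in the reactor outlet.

461 kmol/h

Stoichiometric O₂ = 3 × 261 = 783 kmol/h; O₂ fed = 783 × 2.023 = 1584 kmol/h.
Fuel reacted = 0.884 × 261 → ξ = 230.7 kmol/h.
Outlet (n = n₀ + ν ξ):
  C₂H₄: 261 − 1(230.7) = 30.28
  O₂: 1584 − 3(230.7) = 891.8
  CO₂: 0 + 2(230.7) = 461.4
  H₂O: 0 + 2(230.7) = 461.4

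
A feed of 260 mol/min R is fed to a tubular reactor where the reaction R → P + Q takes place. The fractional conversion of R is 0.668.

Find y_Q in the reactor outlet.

0.4

R reacted = 0.668 × 260 = 173.7 mol/min; ν_R = −1, so ξ = 173.7/1 = 173.7 mol/min.
Outlet amounts (n = n₀ + ν ξ):
  R: 260 − 1(173.7) = 86.32
  P: 0 + 1(173.7) = 173.7
  Q: 0 + 1(173.7) = 173.7
Total out = 433.7 mol/min; y_Q = 173.7 / 433.7 = 0.4005.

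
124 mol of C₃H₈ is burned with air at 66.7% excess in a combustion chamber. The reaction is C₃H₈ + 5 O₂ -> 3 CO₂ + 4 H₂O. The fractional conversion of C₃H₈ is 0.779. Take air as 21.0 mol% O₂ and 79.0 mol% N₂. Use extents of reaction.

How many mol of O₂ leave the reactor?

Stoichiometric O₂ = 5 × 124 = 620 mol; O₂ fed = 620 × 1.667 = 1034 mol.
N₂ fed = 1034 × 79/21 = 3888 mol.
Fuel reacted = 0.779 × 124 → ξ = 96.6 mol.
Outlet (n = n₀ + ν ξ):
  C₃H₈: 124 − 1(96.6) = 27.4
  O₂: 1034 − 5(96.6) = 550.6
  N₂: 3888 (inert)
  CO₂: 0 + 3(96.6) = 289.8
  H₂O: 0 + 4(96.6) = 386.4

551 mol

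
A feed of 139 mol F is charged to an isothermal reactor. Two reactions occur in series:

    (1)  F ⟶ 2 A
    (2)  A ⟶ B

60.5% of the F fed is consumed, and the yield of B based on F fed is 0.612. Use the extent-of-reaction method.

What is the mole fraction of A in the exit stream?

Conversion of F: F consumed = 1ξ₁ = 0.605 × 139 → ξ₁ = 84.09 mol.
Yield of B: 1ξ₂ / 139 = 0.612 → ξ₂ = 85.07 mol.
Outlet amounts (n = n₀ + Σ ν·ξ):
  F: 139 − 1(84.09) = 54.91
  A: 0 + 2(84.09) − 1(85.07) = 83.12
  B: 0 + 1(85.07) = 85.07
Total out = 223.1 mol; y_A = 83.12 / 223.1 = 0.3726.

0.373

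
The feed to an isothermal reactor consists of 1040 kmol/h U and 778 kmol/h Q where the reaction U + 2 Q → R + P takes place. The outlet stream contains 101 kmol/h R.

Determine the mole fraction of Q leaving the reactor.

For R: n = n₀ + 1ξ → 101 = 0 + 1ξ, giving ξ = 101 kmol/h.
Outlet amounts (n = n₀ + ν ξ):
  U: 1040 − 1(101) = 939
  Q: 778 − 2(101) = 576
  R: 0 + 1(101) = 101
  P: 0 + 1(101) = 101
Total out = 1717 kmol/h; y_Q = 576 / 1717 = 0.3355.

0.335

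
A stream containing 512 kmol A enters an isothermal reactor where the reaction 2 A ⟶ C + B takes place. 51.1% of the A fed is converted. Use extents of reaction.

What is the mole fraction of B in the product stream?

A reacted = 0.511 × 512 = 261.6 kmol; ν_A = −2, so ξ = 261.6/2 = 130.8 kmol.
Outlet amounts (n = n₀ + ν ξ):
  A: 512 − 2(130.8) = 250.4
  C: 0 + 1(130.8) = 130.8
  B: 0 + 1(130.8) = 130.8
Total out = 512 kmol; y_B = 130.8 / 512 = 0.2555.

0.256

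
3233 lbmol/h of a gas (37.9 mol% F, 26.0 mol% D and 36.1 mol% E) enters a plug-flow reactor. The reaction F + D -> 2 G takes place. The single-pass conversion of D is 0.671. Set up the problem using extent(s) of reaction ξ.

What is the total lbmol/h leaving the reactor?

D reacted = 0.671 × 840.6 = 564 lbmol/h; ν_D = −1, so ξ = 564/1 = 564 lbmol/h.
Outlet amounts (n = n₀ + ν ξ):
  F: 1225 − 1(564) = 661.3
  D: 840.6 − 1(564) = 276.6
  G: 0 + 2(564) = 1128
  E: 1167 (inert)
Total out = 661.3 + 276.6 + 1128 + 1167 = 3233 lbmol/h.

3230 lbmol/h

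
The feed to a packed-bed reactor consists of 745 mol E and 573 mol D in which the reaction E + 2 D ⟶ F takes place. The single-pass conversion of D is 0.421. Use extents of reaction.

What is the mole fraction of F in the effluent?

0.112

D reacted = 0.421 × 573 = 241.2 mol; ν_D = −2, so ξ = 241.2/2 = 120.6 mol.
Outlet amounts (n = n₀ + ν ξ):
  E: 745 − 1(120.6) = 624.4
  D: 573 − 2(120.6) = 331.8
  F: 0 + 1(120.6) = 120.6
Total out = 1077 mol; y_F = 120.6 / 1077 = 0.112.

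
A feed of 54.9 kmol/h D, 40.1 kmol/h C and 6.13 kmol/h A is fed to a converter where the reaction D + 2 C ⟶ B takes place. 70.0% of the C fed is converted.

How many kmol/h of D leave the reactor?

C reacted = 0.7 × 40.1 = 28.07 kmol/h; ν_C = −2, so ξ = 28.07/2 = 14.04 kmol/h.
Outlet amounts (n = n₀ + ν ξ):
  D: 54.9 − 1(14.04) = 40.86
  C: 40.1 − 2(14.04) = 12.03
  B: 0 + 1(14.04) = 14.04
  A: 6.13 (inert)

40.9 kmol/h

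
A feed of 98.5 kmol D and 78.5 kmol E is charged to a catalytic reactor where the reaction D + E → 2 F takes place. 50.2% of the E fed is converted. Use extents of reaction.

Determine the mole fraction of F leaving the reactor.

E reacted = 0.502 × 78.5 = 39.41 kmol; ν_E = −1, so ξ = 39.41/1 = 39.41 kmol.
Outlet amounts (n = n₀ + ν ξ):
  D: 98.5 − 1(39.41) = 59.09
  E: 78.5 − 1(39.41) = 39.09
  F: 0 + 2(39.41) = 78.81
Total out = 177 kmol; y_F = 78.81 / 177 = 0.4453.

0.445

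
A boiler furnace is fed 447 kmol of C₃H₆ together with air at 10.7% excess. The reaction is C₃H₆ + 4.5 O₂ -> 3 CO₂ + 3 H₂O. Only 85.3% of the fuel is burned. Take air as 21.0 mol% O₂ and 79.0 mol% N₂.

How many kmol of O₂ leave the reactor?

Stoichiometric O₂ = 4.5 × 447 = 2012 kmol; O₂ fed = 2012 × 1.107 = 2227 kmol.
N₂ fed = 2227 × 79/21 = 8377 kmol.
Fuel reacted = 0.853 × 447 → ξ = 381.3 kmol.
Outlet (n = n₀ + ν ξ):
  C₃H₆: 447 − 1(381.3) = 65.71
  O₂: 2227 − 4.5(381.3) = 510.9
  N₂: 8377 (inert)
  CO₂: 0 + 3(381.3) = 1144
  H₂O: 0 + 3(381.3) = 1144

511 kmol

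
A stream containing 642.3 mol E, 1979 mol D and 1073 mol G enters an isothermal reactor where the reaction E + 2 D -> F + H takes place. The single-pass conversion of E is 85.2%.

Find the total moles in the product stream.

E reacted = 0.852 × 642.3 = 547.2 mol; ν_E = −1, so ξ = 547.2/1 = 547.2 mol.
Outlet amounts (n = n₀ + ν ξ):
  E: 642.3 − 1(547.2) = 95.06
  D: 1979 − 2(547.2) = 884.5
  F: 0 + 1(547.2) = 547.2
  H: 0 + 1(547.2) = 547.2
  G: 1073 (inert)
Total out = 95.06 + 884.5 + 547.2 + 547.2 + 1073 = 3147 mol.

3150 mol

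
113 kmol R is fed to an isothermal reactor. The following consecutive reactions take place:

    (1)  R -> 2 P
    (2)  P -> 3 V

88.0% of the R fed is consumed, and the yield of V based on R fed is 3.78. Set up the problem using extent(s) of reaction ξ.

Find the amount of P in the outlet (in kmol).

Conversion of R: R consumed = 1ξ₁ = 0.88 × 113 → ξ₁ = 99.44 kmol.
Yield of V: 3ξ₂ / 113 = 3.78 → ξ₂ = 142.4 kmol.
Outlet amounts (n = n₀ + Σ ν·ξ):
  R: 113 − 1(99.44) = 13.56
  P: 0 + 2(99.44) − 1(142.4) = 56.5
  V: 0 + 3(142.4) = 427.1

56.5 kmol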